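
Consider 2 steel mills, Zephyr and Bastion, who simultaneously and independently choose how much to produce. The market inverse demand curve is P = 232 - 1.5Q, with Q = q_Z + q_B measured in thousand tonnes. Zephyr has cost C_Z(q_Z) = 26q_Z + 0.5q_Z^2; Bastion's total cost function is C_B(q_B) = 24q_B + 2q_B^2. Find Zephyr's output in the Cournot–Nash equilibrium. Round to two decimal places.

Zephyr's profit: π_Z = (232 - 1.5Q)q_Z - (26q_Z + (1/2)q_Z²). Setting ∂π_Z/∂q_Z = 0: 206 - 4q_Z - (3/2)(q_B) = 0.
Bastion's first-order condition: 208 - 7q_B - (3/2)(q_Z) = 0.
Rearranging gives the reaction functions q_Z = (206 - (3/2)q_B)/4 and q_B = (208 - (3/2)q_Z)/7.
Solving the pair: q_Z = 43.8835, q_B = 20.3107.

43.88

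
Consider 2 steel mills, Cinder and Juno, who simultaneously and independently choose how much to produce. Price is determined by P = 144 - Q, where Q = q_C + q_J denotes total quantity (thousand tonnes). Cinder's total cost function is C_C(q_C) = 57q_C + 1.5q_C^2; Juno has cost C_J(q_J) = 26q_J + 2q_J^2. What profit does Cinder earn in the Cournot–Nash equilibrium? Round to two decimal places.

485.18

Cinder's profit: π_C = (144 - Q)q_C - (57q_C + (3/2)q_C²). Setting ∂π_C/∂q_C = 0: 87 - 5q_C - (q_J) = 0.
Juno's first-order condition: 118 - 6q_J - (q_C) = 0.
So q_C = (87 - q_J)/5 and q_J = (118 - q_C)/6.
Solving the pair: q_C = 404/29, q_J = 503/29.
Price P = 144 - 907/29 = 112.7241.
Cinder's profit: 112.7241·(404/29) - 57·(404/29) - (3/2)(404/29)² = 485.1843.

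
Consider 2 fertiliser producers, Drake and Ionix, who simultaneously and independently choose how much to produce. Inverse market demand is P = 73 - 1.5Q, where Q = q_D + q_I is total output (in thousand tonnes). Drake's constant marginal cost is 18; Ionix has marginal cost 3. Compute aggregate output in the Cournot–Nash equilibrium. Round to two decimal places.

27.78

Drake's profit: π_D = (73 - 1.5Q)q_D - (18q_D). Setting ∂π_D/∂q_D = 0: 55 - 3q_D - (3/2)(q_I) = 0.
Ionix's first-order condition: 70 - 3q_I - (3/2)(q_D) = 0.
So q_D = (55 - (3/2)q_I)/3 and q_I = (70 - (3/2)q_D)/3.
Substituting one into the other gives q_D = 80/9 and q_I = 170/9.
Total output Q = 80/9 + 170/9 = 250/9.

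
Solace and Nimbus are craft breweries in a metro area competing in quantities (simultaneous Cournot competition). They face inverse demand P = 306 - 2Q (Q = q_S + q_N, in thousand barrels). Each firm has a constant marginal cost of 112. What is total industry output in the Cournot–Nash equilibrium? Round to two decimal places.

A representative firm's profit is π_i = q_i(306 - 2Q) - 112q_i.
First-order condition (treating rivals' output as given): 194 - 4q_i - 2q_j = 0.
With identical firms every q_j equals q_i, so q_j = q_i and 194 = 6q_i, giving q_i = 97/3.
Total output Q = 97/3 + 97/3 = 194/3.

64.67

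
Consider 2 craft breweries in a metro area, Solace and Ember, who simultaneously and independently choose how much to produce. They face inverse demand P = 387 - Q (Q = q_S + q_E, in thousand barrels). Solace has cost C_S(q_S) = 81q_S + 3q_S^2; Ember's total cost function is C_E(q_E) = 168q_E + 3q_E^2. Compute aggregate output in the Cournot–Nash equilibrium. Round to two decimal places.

Solace's profit: π_S = (387 - Q)q_S - (81q_S + 3q_S²). Setting ∂π_S/∂q_S = 0: 306 - 8q_S - (q_E) = 0.
Ember's profit: π_E = (387 - Q)q_E - (168q_E + 3q_E²). Setting ∂π_E/∂q_E = 0: 219 - 8q_E - (q_S) = 0.
Best responses: q_S = (306 - q_E)/8, q_E = (219 - q_S)/8.
Substituting one into the other gives q_S = 743/21 and q_E = 482/21.
Total output Q = 743/21 + 482/21 = 175/3.

58.33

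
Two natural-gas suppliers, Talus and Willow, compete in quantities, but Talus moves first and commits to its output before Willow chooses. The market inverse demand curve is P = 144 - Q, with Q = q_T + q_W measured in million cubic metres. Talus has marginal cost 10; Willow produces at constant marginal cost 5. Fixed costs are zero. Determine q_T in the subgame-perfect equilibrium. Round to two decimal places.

Solve by backward induction. Given q_T, the follower Willow maximises π_W = (144 - q_T - q_W)q_W - 5q_W.
Follower FOC: 139 - q_T - 2q_W = 0, so q_W(q_T) = (139 - q_T)/2.
Talus substitutes q_W(q_T) into its own profit: π_T = q_T(144 - q_T - (139 - q_T)/2) - 10q_T = (149/2 - (1/2)q_T)q_T - 10q_T.
Maximising: ∂π_T/∂q_T = 129/2 - q_T = 0, giving q_T = 129/2.
Then q_W = (139 - 129/2)/2 = 149/4.

64.50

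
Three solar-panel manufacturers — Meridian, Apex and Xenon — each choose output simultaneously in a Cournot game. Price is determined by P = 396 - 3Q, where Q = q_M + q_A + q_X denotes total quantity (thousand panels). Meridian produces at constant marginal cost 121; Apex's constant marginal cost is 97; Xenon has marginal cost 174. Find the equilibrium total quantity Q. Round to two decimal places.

Meridian's profit: π_M = (396 - 3Q)q_M - (121q_M). Setting ∂π_M/∂q_M = 0: 275 - 6q_M - 3(q_A + q_X) = 0.
Apex's first-order condition: 299 - 6q_A - 3(q_M + q_X) = 0.
Xenon's profit: π_X = (396 - 3Q)q_X - (174q_X). Setting ∂π_X/∂q_X = 0: 222 - 6q_X - 3(q_M + q_A) = 0.
Adding the 3 conditions: 796 − 6Q − 6Q = 0, i.e. Q = 199/3.
Back-substituting: q_M = (275 − 199)/3 = 76/3, q_A = (299 − 199)/3 = 100/3, q_X = (222 − 199)/3 = 23/3.
Total output Q = 76/3 + 100/3 + 23/3 = 199/3.

66.33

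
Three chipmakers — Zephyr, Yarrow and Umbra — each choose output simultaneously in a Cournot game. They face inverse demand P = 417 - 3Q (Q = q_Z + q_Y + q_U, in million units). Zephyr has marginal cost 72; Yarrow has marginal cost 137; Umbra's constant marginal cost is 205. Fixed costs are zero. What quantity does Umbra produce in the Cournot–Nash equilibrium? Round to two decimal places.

0.92

Zephyr's profit: π_Z = (417 - 3Q)q_Z - (72q_Z). Setting ∂π_Z/∂q_Z = 0: 345 - 6q_Z - 3(q_Y + q_U) = 0.
Yarrow's profit: π_Y = (417 - 3Q)q_Y - (137q_Y). Setting ∂π_Y/∂q_Y = 0: 280 - 6q_Y - 3(q_Z + q_U) = 0.
Umbra's first-order condition: 212 - 6q_U - 3(q_Z + q_Y) = 0.
Adding the 3 first-order conditions: 837 − 12Q = 0, so Q = 279/4.
Back-substituting: q_Z = (345 − 837/4)/3 = 181/4, q_Y = (280 − 837/4)/3 = 283/12, q_U = (212 − 837/4)/3 = 11/12.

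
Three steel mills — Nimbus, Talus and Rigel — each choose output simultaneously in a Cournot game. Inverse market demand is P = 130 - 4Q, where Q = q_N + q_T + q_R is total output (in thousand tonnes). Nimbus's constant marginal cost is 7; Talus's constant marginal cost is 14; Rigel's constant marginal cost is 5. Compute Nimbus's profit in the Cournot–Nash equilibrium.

256

Nimbus's profit: π_N = (130 - 4Q)q_N - (7q_N). Setting ∂π_N/∂q_N = 0: 123 - 8q_N - 4(q_T + q_R) = 0.
Talus's first-order condition: 116 - 8q_T - 4(q_N + q_R) = 0.
Rigel's first-order condition: 125 - 8q_R - 4(q_N + q_T) = 0.
Summing all 3 equations gives 364 − 16Q = 0, hence Q = 91/4.
Back-substituting: q_N = (123 − 91)/4 = 8, q_T = (116 − 91)/4 = 25/4, q_R = (125 − 91)/4 = 17/2.
Price P = 130 - 4·(91/4) = 39.
Nimbus's profit: (39 - 7)·8 = 256.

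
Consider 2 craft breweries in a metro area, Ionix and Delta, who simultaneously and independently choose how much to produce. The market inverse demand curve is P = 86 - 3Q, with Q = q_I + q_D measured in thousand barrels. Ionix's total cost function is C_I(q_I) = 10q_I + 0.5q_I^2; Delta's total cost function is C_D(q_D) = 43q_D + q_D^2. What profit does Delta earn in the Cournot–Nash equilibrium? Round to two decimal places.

9.65

Ionix's profit: π_I = (86 - 3Q)q_I - (10q_I + (1/2)q_I²). Setting ∂π_I/∂q_I = 0: 76 - 7q_I - 3(q_D) = 0.
Delta's first-order condition: 43 - 8q_D - 3(q_I) = 0.
Best responses: q_I = (76 - 3q_D)/7, q_D = (43 - 3q_I)/8.
Solving the pair: q_I = 479/47, q_D = 73/47.
Price P = 86 - 3·(552/47) = 50.7660.
Delta's profit: 50.7660·(73/47) - 43·(73/47) - (73/47)² = 9.6496.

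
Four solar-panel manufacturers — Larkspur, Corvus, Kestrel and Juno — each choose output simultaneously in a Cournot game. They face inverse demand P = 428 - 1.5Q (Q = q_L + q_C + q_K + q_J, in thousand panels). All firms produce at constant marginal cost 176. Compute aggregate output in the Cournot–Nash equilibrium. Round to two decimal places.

134.40

A representative firm's profit is π_i = q_i(428 - 1.5Q) - 176q_i.
First-order condition (treating rivals' output as given): 252 - 3q_i - (3/2)·Σ_{j≠i} q_j = 0.
By symmetry each firm produces the same amount; substituting Σ_{j≠i} q_j = 3q_i yields q_i = 252/(15/2) = 168/5.
Total output Q = 168/5 + 168/5 + 168/5 + 168/5 = 672/5.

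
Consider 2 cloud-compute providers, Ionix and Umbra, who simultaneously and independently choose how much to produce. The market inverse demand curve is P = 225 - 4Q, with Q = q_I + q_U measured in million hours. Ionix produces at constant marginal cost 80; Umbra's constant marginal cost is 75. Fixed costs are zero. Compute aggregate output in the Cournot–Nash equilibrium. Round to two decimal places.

Ionix's profit: π_I = (225 - 4Q)q_I - (80q_I). Setting ∂π_I/∂q_I = 0: 145 - 8q_I - 4(q_U) = 0.
Umbra's first-order condition: 150 - 8q_U - 4(q_I) = 0.
Best responses: q_I = (145 - 4q_U)/8, q_U = (150 - 4q_I)/8.
Substituting one into the other gives q_I = 35/3 and q_U = 155/12.
Total output Q = 35/3 + 155/12 = 295/12.

24.58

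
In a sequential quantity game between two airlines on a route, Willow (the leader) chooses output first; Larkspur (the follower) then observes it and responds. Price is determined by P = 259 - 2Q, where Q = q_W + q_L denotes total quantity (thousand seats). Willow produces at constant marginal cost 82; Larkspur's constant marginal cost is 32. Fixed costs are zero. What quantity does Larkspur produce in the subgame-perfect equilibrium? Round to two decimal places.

40.88

Solve by backward induction. Given q_W, the follower Larkspur maximises π_L = (259 - 2q_W - 2q_L)q_L - 32q_L.
Setting the follower's marginal profit to zero, 227 - 2q_W - 4q_L = 0, i.e. q_L = (227 - 2q_W)/4.
The leader anticipates this reaction. Substituting into P = 259 - 2Q gives P = 291/2 - q_W, so π_W = (291/2 - q_W)q_W - 82q_W.
Leader FOC: 127/2 - 2q_W = 0, so q_W = 127/4.
Then q_L = (227 - 2·(127/4))/4 = 327/8.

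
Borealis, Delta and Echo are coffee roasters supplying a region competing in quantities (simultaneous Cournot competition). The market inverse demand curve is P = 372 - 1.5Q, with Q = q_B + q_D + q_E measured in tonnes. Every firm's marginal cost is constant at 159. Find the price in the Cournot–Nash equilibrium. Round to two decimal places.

Each firm earns π_i = (372 - 1.5Q)q_i - 159q_i.
First-order condition (treating rivals' output as given): 213 - 3q_i - (3/2)·Σ_{j≠i} q_j = 0.
With identical firms every q_j equals q_i, so Σ_{j≠i} q_j = 2q_i and 213 = 6q_i, giving q_i = 71/2.
Total output Q = 213/2, so price P = 372 - (3/2)·(213/2) = 849/4.

212.25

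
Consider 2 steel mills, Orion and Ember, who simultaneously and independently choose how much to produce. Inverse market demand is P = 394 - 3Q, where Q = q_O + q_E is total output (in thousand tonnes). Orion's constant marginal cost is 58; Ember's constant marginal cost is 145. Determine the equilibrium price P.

199

Orion's profit: π_O = (394 - 3Q)q_O - (58q_O). Setting ∂π_O/∂q_O = 0: 336 - 6q_O - 3(q_E) = 0.
Ember's first-order condition: 249 - 6q_E - 3(q_O) = 0.
So q_O = (336 - 3q_E)/6 and q_E = (249 - 3q_O)/6.
Substituting one into the other gives q_O = 47 and q_E = 18.
Total output Q = 65, so price P = 394 - 3·65 = 199.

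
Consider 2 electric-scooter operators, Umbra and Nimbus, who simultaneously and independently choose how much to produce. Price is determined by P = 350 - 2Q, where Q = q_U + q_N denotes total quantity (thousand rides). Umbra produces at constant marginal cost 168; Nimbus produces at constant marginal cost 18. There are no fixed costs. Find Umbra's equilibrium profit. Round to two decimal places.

Umbra's profit: π_U = (350 - 2Q)q_U - (168q_U). Setting ∂π_U/∂q_U = 0: 182 - 4q_U - 2(q_N) = 0.
Nimbus's first-order condition: 332 - 4q_N - 2(q_U) = 0.
Best responses: q_U = (182 - 2q_N)/4, q_N = (332 - 2q_U)/4.
Solving the pair: q_U = 16/3, q_N = 241/3.
Price P = 350 - 2·(257/3) = 536/3.
Umbra's profit: (536/3 - 168)·(16/3) = 512/9.

56.89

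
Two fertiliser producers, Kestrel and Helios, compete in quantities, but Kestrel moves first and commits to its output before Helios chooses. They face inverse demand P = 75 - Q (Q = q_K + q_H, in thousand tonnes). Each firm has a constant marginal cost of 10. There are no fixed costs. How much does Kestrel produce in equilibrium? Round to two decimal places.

32.50

Solve by backward induction. Given q_K, the follower Helios maximises π_H = (75 - q_K - q_H)q_H - 10q_H.
∂π_H/∂q_H = 65 - q_K - 2q_H = 0 gives the reaction function q_H = (65 - q_K)/2.
The leader anticipates this reaction. Substituting into P = 75 - Q gives P = 85/2 - (1/2)q_K, so π_K = (85/2 - (1/2)q_K)q_K - 10q_K.
Leader FOC: 65/2 - q_K = 0, so q_K = 65/2.
Then q_H = (65 - 65/2)/2 = 65/4.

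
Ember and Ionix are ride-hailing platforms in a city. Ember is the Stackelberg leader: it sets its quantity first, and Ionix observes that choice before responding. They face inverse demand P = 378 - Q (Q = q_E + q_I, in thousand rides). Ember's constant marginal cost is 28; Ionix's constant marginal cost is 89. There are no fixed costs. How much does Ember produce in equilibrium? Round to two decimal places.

The follower Ionix best-responds to any q_E: π_I = (378 - Q)q_I - 89q_I.
Setting the follower's marginal profit to zero, 289 - q_E - 2q_I = 0, i.e. q_I = (289 - q_E)/2.
Ember substitutes q_I(q_E) into its own profit: π_E = q_E(378 - q_E - (289 - q_E)/2) - 28q_E = (467/2 - (1/2)q_E)q_E - 28q_E.
Leader FOC: 411/2 - q_E = 0, so q_E = 411/2.
Then q_I = (289 - 411/2)/2 = 167/4.

205.50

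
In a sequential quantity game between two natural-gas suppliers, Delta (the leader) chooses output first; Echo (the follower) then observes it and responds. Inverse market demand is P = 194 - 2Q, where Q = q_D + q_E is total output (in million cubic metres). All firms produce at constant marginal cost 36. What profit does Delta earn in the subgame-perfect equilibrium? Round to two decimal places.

1560.25

The follower Echo best-responds to any q_D: π_E = (194 - 2Q)q_E - 36q_E.
Setting the follower's marginal profit to zero, 158 - 2q_D - 4q_E = 0, i.e. q_E = (158 - 2q_D)/4.
The leader anticipates this reaction. Substituting into P = 194 - 2Q gives P = 115 - q_D, so π_D = (115 - q_D)q_D - 36q_D.
Leader FOC: 79 - 2q_D = 0, so q_D = 79/2.
Then q_E = (158 - 2·(79/2))/4 = 79/4.
Price P = 194 - 2·(237/4) = 151/2.
Delta's profit: (151/2 - 36)·(79/2) = 1560.2500.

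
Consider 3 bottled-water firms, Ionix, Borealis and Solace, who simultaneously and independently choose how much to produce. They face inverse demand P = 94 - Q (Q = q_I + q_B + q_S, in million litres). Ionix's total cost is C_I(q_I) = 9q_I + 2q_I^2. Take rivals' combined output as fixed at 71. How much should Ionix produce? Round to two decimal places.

2.33

With rivals' combined output fixed at 71, Ionix's profit is π_I = (94 - 71 - q_I)q_I - (9q_I + 2q_I²) = (23 - q_I)q_I - (9q_I + 2q_I²).
∂π_I/∂q_I = 14 - 6q_I = 0, so q_I = 7/3.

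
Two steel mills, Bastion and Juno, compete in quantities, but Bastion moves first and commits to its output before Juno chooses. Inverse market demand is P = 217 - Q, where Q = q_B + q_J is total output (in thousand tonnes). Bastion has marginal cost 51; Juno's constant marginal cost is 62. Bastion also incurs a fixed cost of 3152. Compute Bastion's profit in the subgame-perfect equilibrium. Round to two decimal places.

Solve by backward induction. Given q_B, the follower Juno maximises π_J = (217 - q_B - q_J)q_J - 62q_J.
Setting the follower's marginal profit to zero, 155 - q_B - 2q_J = 0, i.e. q_J = (155 - q_B)/2.
The leader anticipates this reaction. Substituting into P = 217 - Q gives P = 279/2 - (1/2)q_B, so π_B = (279/2 - (1/2)q_B)q_B - 51q_B.
Maximising: ∂π_B/∂q_B = 177/2 - q_B = 0, giving q_B = 177/2.
Then q_J = (155 - 177/2)/2 = 133/4.
Price P = 217 - 487/4 = 381/4.
Bastion's profit: (381/4 - 51)·(177/2) - 3152 = 764.1250.

764.13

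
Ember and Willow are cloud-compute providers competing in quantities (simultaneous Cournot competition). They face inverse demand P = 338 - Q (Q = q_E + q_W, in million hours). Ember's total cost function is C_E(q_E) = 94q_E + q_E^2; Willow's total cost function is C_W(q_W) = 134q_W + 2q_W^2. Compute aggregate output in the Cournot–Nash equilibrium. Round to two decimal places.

Ember's profit: π_E = (338 - Q)q_E - (94q_E + q_E²). Setting ∂π_E/∂q_E = 0: 244 - 4q_E - (q_W) = 0.
Willow's profit: π_W = (338 - Q)q_W - (134q_W + 2q_W²). Setting ∂π_W/∂q_W = 0: 204 - 6q_W - (q_E) = 0.
Best responses: q_E = (244 - q_W)/4, q_W = (204 - q_E)/6.
Substituting one into the other gives q_E = 1260/23 and q_W = 572/23.
Total output Q = 1260/23 + 572/23 = 1832/23.

79.65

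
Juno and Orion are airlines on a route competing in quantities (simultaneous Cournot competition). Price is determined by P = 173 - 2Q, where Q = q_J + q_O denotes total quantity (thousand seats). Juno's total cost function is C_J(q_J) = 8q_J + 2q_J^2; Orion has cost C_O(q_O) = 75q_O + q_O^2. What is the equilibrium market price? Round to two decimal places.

Juno's profit: π_J = (173 - 2Q)q_J - (8q_J + 2q_J²). Setting ∂π_J/∂q_J = 0: 165 - 8q_J - 2(q_O) = 0.
Orion's profit: π_O = (173 - 2Q)q_O - (75q_O + q_O²). Setting ∂π_O/∂q_O = 0: 98 - 6q_O - 2(q_J) = 0.
So q_J = (165 - 2q_O)/8 and q_O = (98 - 2q_J)/6.
Solving the pair: q_J = 397/22, q_O = 227/22.
Total output Q = 312/11, so price P = 173 - 2·(312/11) = 1279/11.

116.27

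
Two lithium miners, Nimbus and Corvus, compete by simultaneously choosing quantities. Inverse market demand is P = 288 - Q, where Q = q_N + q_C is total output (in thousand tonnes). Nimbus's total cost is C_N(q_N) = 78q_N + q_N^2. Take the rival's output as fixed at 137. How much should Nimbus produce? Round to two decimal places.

With the rival's output fixed at 137, Nimbus's profit is π_N = (288 - 137 - q_N)q_N - (78q_N + q_N²) = (151 - q_N)q_N - (78q_N + q_N²).
∂π_N/∂q_N = 73 - 4q_N = 0, so q_N = 73/4.

18.25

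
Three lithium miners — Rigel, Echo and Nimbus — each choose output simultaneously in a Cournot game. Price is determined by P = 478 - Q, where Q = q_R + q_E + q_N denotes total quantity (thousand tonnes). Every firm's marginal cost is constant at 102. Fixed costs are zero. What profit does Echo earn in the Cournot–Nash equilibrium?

8836

Each firm earns π_i = (478 - Q)q_i - 102q_i.
First-order condition (treating rivals' output as given): 376 - 2q_i - Σ_{j≠i} q_j = 0.
With identical firms every q_j equals q_i, so Σ_{j≠i} q_j = 2q_i and 376 = 4q_i, giving q_i = 94.
Price P = 478 - 282 = 196.
Echo's profit: (196 - 102)·94 = 8836.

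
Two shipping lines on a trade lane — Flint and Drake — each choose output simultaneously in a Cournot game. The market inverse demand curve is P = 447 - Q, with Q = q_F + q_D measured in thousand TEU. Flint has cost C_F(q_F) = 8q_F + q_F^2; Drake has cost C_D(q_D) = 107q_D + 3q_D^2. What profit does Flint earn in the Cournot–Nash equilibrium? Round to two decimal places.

Flint's profit: π_F = (447 - Q)q_F - (8q_F + q_F²). Setting ∂π_F/∂q_F = 0: 439 - 4q_F - (q_D) = 0.
Drake's first-order condition: 340 - 8q_D - (q_F) = 0.
Best responses: q_F = (439 - q_D)/4, q_D = (340 - q_F)/8.
Solving the pair: q_F = 102.3226, q_D = 921/31.
Price P = 447 - 132.0323 = 314.9677.
Flint's profit: 314.9677·102.3226 - 8·102.3226 - 102.3226² = 20939.8210.

20939.82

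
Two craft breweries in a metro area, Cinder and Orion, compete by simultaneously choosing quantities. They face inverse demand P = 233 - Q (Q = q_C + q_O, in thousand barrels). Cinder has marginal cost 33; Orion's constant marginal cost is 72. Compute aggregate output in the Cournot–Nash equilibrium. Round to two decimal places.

Cinder's profit: π_C = (233 - Q)q_C - (33q_C). Setting ∂π_C/∂q_C = 0: 200 - 2q_C - (q_O) = 0.
Orion's profit: π_O = (233 - Q)q_O - (72q_O). Setting ∂π_O/∂q_O = 0: 161 - 2q_O - (q_C) = 0.
Best responses: q_C = (200 - q_O)/2, q_O = (161 - q_C)/2.
Solving the pair: q_C = 239/3, q_O = 122/3.
Total output Q = 239/3 + 122/3 = 361/3.

120.33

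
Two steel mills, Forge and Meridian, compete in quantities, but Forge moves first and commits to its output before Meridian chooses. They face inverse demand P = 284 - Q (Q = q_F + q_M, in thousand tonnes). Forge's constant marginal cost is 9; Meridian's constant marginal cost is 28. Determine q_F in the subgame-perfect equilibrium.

147

Solve by backward induction. Given q_F, the follower Meridian maximises π_M = (284 - q_F - q_M)q_M - 28q_M.
Follower FOC: 256 - q_F - 2q_M = 0, so q_M(q_F) = (256 - q_F)/2.
The leader anticipates this reaction. Substituting into P = 284 - Q gives P = 156 - (1/2)q_F, so π_F = (156 - (1/2)q_F)q_F - 9q_F.
The leader's first-order condition 147 - q_F = 0 yields q_F = 147.
Then q_M = (256 - 147)/2 = 109/2.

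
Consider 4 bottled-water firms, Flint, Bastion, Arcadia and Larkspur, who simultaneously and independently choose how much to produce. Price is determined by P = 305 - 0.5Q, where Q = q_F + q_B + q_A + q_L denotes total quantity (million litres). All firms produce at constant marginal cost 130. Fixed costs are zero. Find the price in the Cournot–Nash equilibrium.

A representative firm's profit is π_i = q_i(305 - 0.5Q) - 130q_i.
First-order condition (treating rivals' output as given): 175 - q_i - (1/2)·Σ_{j≠i} q_j = 0.
By symmetry each firm produces the same amount; substituting Σ_{j≠i} q_j = 3q_i yields q_i = 175/(5/2) = 70.
Total output Q = 280, so price P = 305 - (1/2)·280 = 165.

165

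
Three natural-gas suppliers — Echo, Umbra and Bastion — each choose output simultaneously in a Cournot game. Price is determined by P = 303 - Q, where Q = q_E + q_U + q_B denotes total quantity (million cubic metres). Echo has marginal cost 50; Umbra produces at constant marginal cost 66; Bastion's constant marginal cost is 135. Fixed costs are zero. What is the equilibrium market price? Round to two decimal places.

Echo's profit: π_E = (303 - Q)q_E - (50q_E). Setting ∂π_E/∂q_E = 0: 253 - 2q_E - (q_U + q_B) = 0.
Umbra's profit: π_U = (303 - Q)q_U - (66q_U). Setting ∂π_U/∂q_U = 0: 237 - 2q_U - (q_E + q_B) = 0.
Bastion's profit: π_B = (303 - Q)q_B - (135q_B). Setting ∂π_B/∂q_B = 0: 168 - 2q_B - (q_E + q_U) = 0.
Adding the 3 first-order conditions: 658 − 4Q = 0, so Q = 329/2.
Back-substituting: q_E = (253 − 329/2) = 177/2, q_U = (237 − 329/2) = 145/2, q_B = (168 − 329/2) = 7/2.
Total output Q = 329/2, so price P = 303 - 329/2 = 277/2.

138.50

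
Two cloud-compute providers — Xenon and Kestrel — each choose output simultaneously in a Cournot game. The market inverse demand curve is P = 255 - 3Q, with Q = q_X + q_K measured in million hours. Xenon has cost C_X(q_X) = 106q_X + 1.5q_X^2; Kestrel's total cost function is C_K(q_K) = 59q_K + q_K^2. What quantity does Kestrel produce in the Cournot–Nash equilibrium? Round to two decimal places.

Xenon's profit: π_X = (255 - 3Q)q_X - (106q_X + (3/2)q_X²). Setting ∂π_X/∂q_X = 0: 149 - 9q_X - 3(q_K) = 0.
Kestrel's first-order condition: 196 - 8q_K - 3(q_X) = 0.
Best responses: q_X = (149 - 3q_K)/9, q_K = (196 - 3q_X)/8.
Substituting one into the other gives q_X = 604/63 and q_K = 439/21.

20.90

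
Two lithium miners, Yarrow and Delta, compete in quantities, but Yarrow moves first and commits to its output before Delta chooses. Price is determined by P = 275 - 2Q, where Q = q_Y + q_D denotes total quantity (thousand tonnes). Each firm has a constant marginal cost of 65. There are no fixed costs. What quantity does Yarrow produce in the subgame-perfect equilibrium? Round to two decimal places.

52.50

The follower Delta best-responds to any q_Y: π_D = (275 - 2Q)q_D - 65q_D.
Follower FOC: 210 - 2q_Y - 4q_D = 0, so q_D(q_Y) = (210 - 2q_Y)/4.
The leader anticipates this reaction. Substituting into P = 275 - 2Q gives P = 170 - q_Y, so π_Y = (170 - q_Y)q_Y - 65q_Y.
Leader FOC: 105 - 2q_Y = 0, so q_Y = 105/2.
Then q_D = (210 - 2·(105/2))/4 = 105/4.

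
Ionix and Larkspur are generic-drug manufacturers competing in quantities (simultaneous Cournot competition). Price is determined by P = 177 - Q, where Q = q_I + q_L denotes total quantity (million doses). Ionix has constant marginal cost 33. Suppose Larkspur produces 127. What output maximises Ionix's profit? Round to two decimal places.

With the rival's output fixed at 127, Ionix's profit is π_I = (177 - 127 - q_I)q_I - (33q_I) = (50 - q_I)q_I - (33q_I).
∂π_I/∂q_I = 17 - 2q_I = 0, so q_I = 17/2.

8.50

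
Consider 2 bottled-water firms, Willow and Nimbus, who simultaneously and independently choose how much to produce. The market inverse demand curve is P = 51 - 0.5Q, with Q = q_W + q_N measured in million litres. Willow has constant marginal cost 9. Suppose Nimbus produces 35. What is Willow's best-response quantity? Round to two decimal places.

With the rival's output fixed at 35, Willow's profit is π_W = (51 - (1/2)·35 - (1/2)q_W)q_W - (9q_W) = (67/2 - (1/2)q_W)q_W - (9q_W).
∂π_W/∂q_W = 49/2 - q_W = 0, so q_W = 49/2.

24.50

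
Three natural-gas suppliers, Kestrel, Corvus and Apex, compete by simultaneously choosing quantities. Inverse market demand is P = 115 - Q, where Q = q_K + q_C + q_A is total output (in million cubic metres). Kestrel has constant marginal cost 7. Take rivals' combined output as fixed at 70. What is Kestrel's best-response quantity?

19

With rivals' combined output fixed at 70, Kestrel's profit is π_K = (115 - 70 - q_K)q_K - (7q_K) = (45 - q_K)q_K - (7q_K).
∂π_K/∂q_K = 38 - 2q_K = 0, so q_K = 19.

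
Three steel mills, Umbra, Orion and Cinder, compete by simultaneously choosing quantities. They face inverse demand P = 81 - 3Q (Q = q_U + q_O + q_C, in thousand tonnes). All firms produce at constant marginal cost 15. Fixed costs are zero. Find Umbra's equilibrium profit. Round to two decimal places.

Each firm earns π_i = (81 - 3Q)q_i - 15q_i.
First-order condition (treating rivals' output as given): 66 - 6q_i - 3·Σ_{j≠i} q_j = 0.
With identical firms every q_j equals q_i, so Σ_{j≠i} q_j = 2q_i and 66 = 12q_i, giving q_i = 11/2.
Price P = 81 - 3·(33/2) = 63/2.
Umbra's profit: (63/2 - 15)·(11/2) = 363/4.

90.75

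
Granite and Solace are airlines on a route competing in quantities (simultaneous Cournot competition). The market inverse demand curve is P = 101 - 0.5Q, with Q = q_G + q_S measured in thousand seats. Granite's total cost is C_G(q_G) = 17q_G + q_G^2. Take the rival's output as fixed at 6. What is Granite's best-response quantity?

With the rival's output fixed at 6, Granite's profit is π_G = (101 - (1/2)·6 - (1/2)q_G)q_G - (17q_G + q_G²) = (98 - (1/2)q_G)q_G - (17q_G + q_G²).
∂π_G/∂q_G = 81 - 3q_G = 0, so q_G = 27.

27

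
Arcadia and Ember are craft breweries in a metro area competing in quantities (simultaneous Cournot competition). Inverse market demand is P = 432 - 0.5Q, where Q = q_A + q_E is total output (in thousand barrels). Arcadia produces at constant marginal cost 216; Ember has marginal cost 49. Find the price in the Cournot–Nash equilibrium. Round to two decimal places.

Arcadia's profit: π_A = (432 - 0.5Q)q_A - (216q_A). Setting ∂π_A/∂q_A = 0: 216 - q_A - (1/2)(q_E) = 0.
Ember's first-order condition: 383 - q_E - (1/2)(q_A) = 0.
Rearranging gives the reaction functions q_A = (216 - (1/2)q_E) and q_E = (383 - (1/2)q_A).
Substituting one into the other gives q_A = 98/3 and q_E = 1100/3.
Total output Q = 1198/3, so price P = 432 - (1/2)·(1198/3) = 697/3.

232.33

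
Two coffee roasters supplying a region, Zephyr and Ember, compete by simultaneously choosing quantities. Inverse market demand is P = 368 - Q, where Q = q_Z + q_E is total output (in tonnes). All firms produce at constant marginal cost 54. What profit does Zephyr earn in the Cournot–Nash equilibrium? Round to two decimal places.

Each firm earns π_i = (368 - Q)q_i - 54q_i.
First-order condition (treating rivals' output as given): 314 - 2q_i - q_j = 0.
With identical firms every q_j equals q_i, so q_j = q_i and 314 = 3q_i, giving q_i = 314/3.
Price P = 368 - 628/3 = 476/3.
Zephyr's profit: (476/3 - 54)·(314/3) = 10955.1111.

10955.11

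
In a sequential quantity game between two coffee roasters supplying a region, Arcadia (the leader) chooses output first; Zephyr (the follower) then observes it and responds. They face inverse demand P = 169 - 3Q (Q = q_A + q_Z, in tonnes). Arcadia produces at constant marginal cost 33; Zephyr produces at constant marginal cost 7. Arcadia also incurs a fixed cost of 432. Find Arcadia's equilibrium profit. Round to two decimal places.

72.17

Solve by backward induction. Given q_A, the follower Zephyr maximises π_Z = (169 - 3q_A - 3q_Z)q_Z - 7q_Z.
Follower FOC: 162 - 3q_A - 6q_Z = 0, so q_Z(q_A) = (162 - 3q_A)/6.
Arcadia substitutes q_Z(q_A) into its own profit: π_A = q_A(169 - 3q_A - (162 - 3q_A)/2) - 33q_A = (88 - (3/2)q_A)q_A - 33q_A.
The leader's first-order condition 55 - 3q_A = 0 yields q_A = 55/3.
Then q_Z = (162 - 3·(55/3))/6 = 107/6.
Price P = 169 - 3·(217/6) = 121/2.
Arcadia's profit: (121/2 - 33)·(55/3) - 432 = 433/6.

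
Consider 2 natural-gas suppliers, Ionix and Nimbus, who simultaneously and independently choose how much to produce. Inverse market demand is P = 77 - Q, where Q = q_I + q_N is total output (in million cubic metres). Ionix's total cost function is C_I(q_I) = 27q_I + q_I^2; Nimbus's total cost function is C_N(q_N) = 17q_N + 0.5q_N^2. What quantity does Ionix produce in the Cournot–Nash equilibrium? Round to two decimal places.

8.18

Ionix's profit: π_I = (77 - Q)q_I - (27q_I + q_I²). Setting ∂π_I/∂q_I = 0: 50 - 4q_I - (q_N) = 0.
Nimbus's profit: π_N = (77 - Q)q_N - (17q_N + (1/2)q_N²). Setting ∂π_N/∂q_N = 0: 60 - 3q_N - (q_I) = 0.
Best responses: q_I = (50 - q_N)/4, q_N = (60 - q_I)/3.
Substituting one into the other gives q_I = 90/11 and q_N = 190/11.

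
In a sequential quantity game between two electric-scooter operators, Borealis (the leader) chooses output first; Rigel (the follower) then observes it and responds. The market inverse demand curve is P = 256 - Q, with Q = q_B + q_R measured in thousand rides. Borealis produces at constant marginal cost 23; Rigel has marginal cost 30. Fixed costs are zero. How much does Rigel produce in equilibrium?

53

Solve by backward induction. Given q_B, the follower Rigel maximises π_R = (256 - q_B - q_R)q_R - 30q_R.
Follower FOC: 226 - q_B - 2q_R = 0, so q_R(q_B) = (226 - q_B)/2.
The leader anticipates this reaction. Substituting into P = 256 - Q gives P = 143 - (1/2)q_B, so π_B = (143 - (1/2)q_B)q_B - 23q_B.
Maximising: ∂π_B/∂q_B = 120 - q_B = 0, giving q_B = 120.
Then q_R = (226 - 120)/2 = 53.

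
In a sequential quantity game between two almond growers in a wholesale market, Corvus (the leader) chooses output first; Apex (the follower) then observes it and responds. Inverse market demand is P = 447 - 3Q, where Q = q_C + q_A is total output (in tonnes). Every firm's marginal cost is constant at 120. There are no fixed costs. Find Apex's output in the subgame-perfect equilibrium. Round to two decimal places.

The follower Apex best-responds to any q_C: π_A = (447 - 3Q)q_A - 120q_A.
∂π_A/∂q_A = 327 - 3q_C - 6q_A = 0 gives the reaction function q_A = (327 - 3q_C)/6.
Corvus substitutes q_A(q_C) into its own profit: π_C = q_C(447 - 3q_C - (327 - 3q_C)/2) - 120q_C = (567/2 - (3/2)q_C)q_C - 120q_C.
The leader's first-order condition 327/2 - 3q_C = 0 yields q_C = 109/2.
Then q_A = (327 - 3·(109/2))/6 = 109/4.

27.25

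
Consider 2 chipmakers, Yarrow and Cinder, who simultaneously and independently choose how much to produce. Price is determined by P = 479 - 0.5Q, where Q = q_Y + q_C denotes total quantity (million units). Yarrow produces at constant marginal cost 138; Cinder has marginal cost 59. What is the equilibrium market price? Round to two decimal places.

Yarrow's profit: π_Y = (479 - 0.5Q)q_Y - (138q_Y). Setting ∂π_Y/∂q_Y = 0: 341 - q_Y - (1/2)(q_C) = 0.
Cinder's profit: π_C = (479 - 0.5Q)q_C - (59q_C). Setting ∂π_C/∂q_C = 0: 420 - q_C - (1/2)(q_Y) = 0.
So q_Y = (341 - (1/2)q_C) and q_C = (420 - (1/2)q_Y).
Substituting one into the other gives q_Y = 524/3 and q_C = 998/3.
Total output Q = 1522/3, so price P = 479 - (1/2)·(1522/3) = 676/3.

225.33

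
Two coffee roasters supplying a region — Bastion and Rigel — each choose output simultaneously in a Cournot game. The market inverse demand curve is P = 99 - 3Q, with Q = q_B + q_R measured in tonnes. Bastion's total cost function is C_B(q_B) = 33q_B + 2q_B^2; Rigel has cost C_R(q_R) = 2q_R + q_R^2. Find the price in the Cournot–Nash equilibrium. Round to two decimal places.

Bastion's profit: π_B = (99 - 3Q)q_B - (33q_B + 2q_B²). Setting ∂π_B/∂q_B = 0: 66 - 10q_B - 3(q_R) = 0.
Rigel's first-order condition: 97 - 8q_R - 3(q_B) = 0.
So q_B = (66 - 3q_R)/10 and q_R = (97 - 3q_B)/8.
Substituting one into the other gives q_B = 237/71 and q_R = 772/71.
Total output Q = 1009/71, so price P = 99 - 3·(1009/71) = 56.3662.

56.37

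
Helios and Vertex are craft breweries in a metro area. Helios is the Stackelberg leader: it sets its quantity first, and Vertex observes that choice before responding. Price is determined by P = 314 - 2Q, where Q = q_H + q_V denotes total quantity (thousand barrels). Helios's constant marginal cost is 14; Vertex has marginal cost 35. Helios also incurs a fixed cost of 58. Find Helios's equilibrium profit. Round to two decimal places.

Solve by backward induction. Given q_H, the follower Vertex maximises π_V = (314 - 2q_H - 2q_V)q_V - 35q_V.
Follower FOC: 279 - 2q_H - 4q_V = 0, so q_V(q_H) = (279 - 2q_H)/4.
The leader anticipates this reaction. Substituting into P = 314 - 2Q gives P = 349/2 - q_H, so π_H = (349/2 - q_H)q_H - 14q_H.
Leader FOC: 321/2 - 2q_H = 0, so q_H = 321/4.
Then q_V = (279 - 2·(321/4))/4 = 237/8.
Price P = 314 - 2·(879/8) = 377/4.
Helios's profit: (377/4 - 14)·(321/4) - 58 = 6382.0625.

6382.06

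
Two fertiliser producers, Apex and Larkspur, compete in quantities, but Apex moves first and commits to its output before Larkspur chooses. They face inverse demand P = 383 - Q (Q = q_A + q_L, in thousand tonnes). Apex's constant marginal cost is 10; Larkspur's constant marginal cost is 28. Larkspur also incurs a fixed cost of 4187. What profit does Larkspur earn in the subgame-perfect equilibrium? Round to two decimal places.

2173.06

Solve by backward induction. Given q_A, the follower Larkspur maximises π_L = (383 - q_A - q_L)q_L - 28q_L.
Setting the follower's marginal profit to zero, 355 - q_A - 2q_L = 0, i.e. q_L = (355 - q_A)/2.
The leader anticipates this reaction. Substituting into P = 383 - Q gives P = 411/2 - (1/2)q_A, so π_A = (411/2 - (1/2)q_A)q_A - 10q_A.
Maximising: ∂π_A/∂q_A = 391/2 - q_A = 0, giving q_A = 391/2.
Then q_L = (355 - 391/2)/2 = 319/4.
Price P = 383 - 1101/4 = 431/4.
Larkspur's profit: (431/4 - 28)·(319/4) - 4187 = 2173.0625.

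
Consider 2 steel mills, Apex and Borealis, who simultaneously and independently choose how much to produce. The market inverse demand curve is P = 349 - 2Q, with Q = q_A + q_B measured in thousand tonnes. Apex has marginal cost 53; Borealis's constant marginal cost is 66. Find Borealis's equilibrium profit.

Apex's profit: π_A = (349 - 2Q)q_A - (53q_A). Setting ∂π_A/∂q_A = 0: 296 - 4q_A - 2(q_B) = 0.
Borealis's first-order condition: 283 - 4q_B - 2(q_A) = 0.
Best responses: q_A = (296 - 2q_B)/4, q_B = (283 - 2q_A)/4.
Solving the pair: q_A = 103/2, q_B = 45.
Price P = 349 - 2·(193/2) = 156.
Borealis's profit: (156 - 66)·45 = 4050.

4050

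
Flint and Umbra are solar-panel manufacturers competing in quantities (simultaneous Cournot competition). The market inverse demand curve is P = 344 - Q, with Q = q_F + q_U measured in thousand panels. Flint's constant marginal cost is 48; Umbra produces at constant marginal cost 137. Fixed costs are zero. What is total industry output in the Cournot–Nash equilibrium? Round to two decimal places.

Flint's profit: π_F = (344 - Q)q_F - (48q_F). Setting ∂π_F/∂q_F = 0: 296 - 2q_F - (q_U) = 0.
Umbra's profit: π_U = (344 - Q)q_U - (137q_U). Setting ∂π_U/∂q_U = 0: 207 - 2q_U - (q_F) = 0.
Rearranging gives the reaction functions q_F = (296 - q_U)/2 and q_U = (207 - q_F)/2.
Substituting one into the other gives q_F = 385/3 and q_U = 118/3.
Total output Q = 385/3 + 118/3 = 503/3.

167.67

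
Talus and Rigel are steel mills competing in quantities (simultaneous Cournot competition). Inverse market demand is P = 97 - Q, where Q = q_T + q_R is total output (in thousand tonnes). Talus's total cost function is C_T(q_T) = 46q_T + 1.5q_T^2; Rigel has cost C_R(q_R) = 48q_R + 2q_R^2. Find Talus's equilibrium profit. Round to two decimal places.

196.34

Talus's profit: π_T = (97 - Q)q_T - (46q_T + (3/2)q_T²). Setting ∂π_T/∂q_T = 0: 51 - 5q_T - (q_R) = 0.
Rigel's profit: π_R = (97 - Q)q_R - (48q_R + 2q_R²). Setting ∂π_R/∂q_R = 0: 49 - 6q_R - (q_T) = 0.
Best responses: q_T = (51 - q_R)/5, q_R = (49 - q_T)/6.
Solving the pair: q_T = 257/29, q_R = 194/29.
Price P = 97 - 451/29 = 81.4483.
Talus's profit: 81.4483·(257/29) - 46·(257/29) - (3/2)(257/29)² = 196.3407.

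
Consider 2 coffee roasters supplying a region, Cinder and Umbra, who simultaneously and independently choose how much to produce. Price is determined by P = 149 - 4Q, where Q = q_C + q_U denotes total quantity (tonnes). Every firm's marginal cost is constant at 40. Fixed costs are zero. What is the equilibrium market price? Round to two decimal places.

Each firm earns π_i = (149 - 4Q)q_i - 40q_i.
Setting ∂π_i/∂q_i = 0 with rivals' quantities fixed: 109 - 8q_i - 4q_j = 0.
With identical firms every q_j equals q_i, so q_j = q_i and 109 = 12q_i, giving q_i = 109/12.
Total output Q = 109/6, so price P = 149 - 4·(109/6) = 229/3.

76.33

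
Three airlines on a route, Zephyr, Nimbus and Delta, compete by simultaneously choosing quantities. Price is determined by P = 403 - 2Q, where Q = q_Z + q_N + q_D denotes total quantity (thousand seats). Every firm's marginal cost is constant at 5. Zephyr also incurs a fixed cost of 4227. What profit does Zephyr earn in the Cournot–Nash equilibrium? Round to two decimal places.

A representative firm's profit is π_i = q_i(403 - 2Q) - 5q_i.
First-order condition (treating rivals' output as given): 398 - 4q_i - 2·Σ_{j≠i} q_j = 0.
With identical firms every q_j equals q_i, so Σ_{j≠i} q_j = 2q_i and 398 = 8q_i, giving q_i = 199/4.
Price P = 403 - 2·(597/4) = 209/2.
Zephyr's profit: (209/2 - 5)·(199/4) - 4227 = 723.1250.

723.13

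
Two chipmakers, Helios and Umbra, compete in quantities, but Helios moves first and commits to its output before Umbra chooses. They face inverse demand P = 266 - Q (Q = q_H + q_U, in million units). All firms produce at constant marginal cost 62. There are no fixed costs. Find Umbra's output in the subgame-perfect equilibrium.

The follower Umbra best-responds to any q_H: π_U = (266 - Q)q_U - 62q_U.
Setting the follower's marginal profit to zero, 204 - q_H - 2q_U = 0, i.e. q_U = (204 - q_H)/2.
Helios substitutes q_U(q_H) into its own profit: π_H = q_H(266 - q_H - (204 - q_H)/2) - 62q_H = (164 - (1/2)q_H)q_H - 62q_H.
Leader FOC: 102 - q_H = 0, so q_H = 102.
Then q_U = (204 - 102)/2 = 51.

51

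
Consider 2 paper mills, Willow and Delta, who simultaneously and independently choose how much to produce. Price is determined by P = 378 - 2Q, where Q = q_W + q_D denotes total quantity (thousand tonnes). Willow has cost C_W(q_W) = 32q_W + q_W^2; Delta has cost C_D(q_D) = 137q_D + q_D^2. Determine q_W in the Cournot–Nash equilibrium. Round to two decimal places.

49.81

Willow's profit: π_W = (378 - 2Q)q_W - (32q_W + q_W²). Setting ∂π_W/∂q_W = 0: 346 - 6q_W - 2(q_D) = 0.
Delta's first-order condition: 241 - 6q_D - 2(q_W) = 0.
Best responses: q_W = (346 - 2q_D)/6, q_D = (241 - 2q_W)/6.
Substituting one into the other gives q_W = 797/16 and q_D = 377/16.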